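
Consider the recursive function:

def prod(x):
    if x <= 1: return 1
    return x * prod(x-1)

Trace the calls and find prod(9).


prod(9)
= 9 * prod(8)
= 9 * 8 * prod(7)
= 9 * 8 * 7 * prod(6)
= 9 * 8 * 7 * 6 * prod(5)
= 9 * 8 * 7 * 6 * 5 * prod(4)
= 9 * 8 * 7 * 6 * 5 * 4 * prod(3)
= 9 * 8 * 7 * 6 * 5 * 4 * 3 * prod(2)
= 9 * 8 * 7 * 6 * 5 * 4 * 3 * 2 * prod(1)
= 9 * 8 * 7 * 6 * 5 * 4 * 3 * 2 * 1
= 362880

362880


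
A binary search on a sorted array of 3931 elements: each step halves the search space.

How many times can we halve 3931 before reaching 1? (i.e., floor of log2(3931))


3931 / 2 = 1965
1965 / 2 = 982
982 / 2 = 491
491 / 2 = 245
245 / 2 = 122
122 / 2 = 61
61 / 2 = 30
30 / 2 = 15
15 / 2 = 7
7 / 2 = 3
3 / 2 = 1
Reached 1 after 11 halvings

11


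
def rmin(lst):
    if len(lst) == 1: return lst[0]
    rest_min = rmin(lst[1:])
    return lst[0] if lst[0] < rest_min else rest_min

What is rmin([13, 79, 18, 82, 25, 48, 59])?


rmin([13, 79, 18, 82, 25, 48, 59]): compare 13 with rmin([79, 18, 82, 25, 48, 59])
rmin([79, 18, 82, 25, 48, 59]): compare 79 with rmin([18, 82, 25, 48, 59])
rmin([18, 82, 25, 48, 59]): compare 18 with rmin([82, 25, 48, 59])
rmin([82, 25, 48, 59]): compare 82 with rmin([25, 48, 59])
rmin([25, 48, 59]): compare 25 with rmin([48, 59])
rmin([48, 59]): compare 48 with rmin([59])
rmin([59]) = 59  (base case)
Compare 48 with 59 -> 48
Compare 25 with 48 -> 25
Compare 82 with 25 -> 25
Compare 18 with 25 -> 18
Compare 79 with 18 -> 18
Compare 13 with 18 -> 13

13


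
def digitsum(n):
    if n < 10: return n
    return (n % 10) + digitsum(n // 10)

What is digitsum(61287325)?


digitsum(61287325) = 5 + digitsum(6128732)
digitsum(6128732) = 2 + digitsum(612873)
digitsum(612873) = 3 + digitsum(61287)
digitsum(61287) = 7 + digitsum(6128)
digitsum(6128) = 8 + digitsum(612)
digitsum(612) = 2 + digitsum(61)
digitsum(61) = 1 + digitsum(6)
digitsum(6) = 6  (base case)
Total: 5 + 2 + 3 + 7 + 8 + 2 + 1 + 6 = 34

34


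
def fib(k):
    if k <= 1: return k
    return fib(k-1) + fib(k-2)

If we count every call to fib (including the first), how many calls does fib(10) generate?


Let C(n) = total calls for fib(n)
C(0) = 1, C(1) = 1
C(2) = 1 + C(1) + C(0) = 1 + 1 + 1 = 3
C(3) = 1 + C(2) + C(1) = 1 + 3 + 1 = 5
C(4) = 1 + C(3) + C(2) = 1 + 5 + 3 = 9
C(5) = 1 + C(4) + C(3) = 1 + 9 + 5 = 15
C(6) = 1 + C(5) + C(4) = 1 + 15 + 9 = 25
C(7) = 1 + C(6) + C(5) = 1 + 25 + 15 = 41
C(8) = 1 + C(7) + C(6) = 1 + 41 + 25 = 67
C(9) = 1 + C(8) + C(7) = 1 + 67 + 41 = 109
C(10) = 1 + C(9) + C(8) = 1 + 109 + 67 = 177

177


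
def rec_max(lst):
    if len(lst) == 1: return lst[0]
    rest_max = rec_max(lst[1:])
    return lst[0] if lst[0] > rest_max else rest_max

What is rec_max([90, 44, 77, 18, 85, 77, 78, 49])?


rec_max([90, 44, 77, 18, 85, 77, 78, 49]): compare 90 with rec_max([44, 77, 18, 85, 77, 78, 49])
rec_max([44, 77, 18, 85, 77, 78, 49]): compare 44 with rec_max([77, 18, 85, 77, 78, 49])
rec_max([77, 18, 85, 77, 78, 49]): compare 77 with rec_max([18, 85, 77, 78, 49])
rec_max([18, 85, 77, 78, 49]): compare 18 with rec_max([85, 77, 78, 49])
rec_max([85, 77, 78, 49]): compare 85 with rec_max([77, 78, 49])
rec_max([77, 78, 49]): compare 77 with rec_max([78, 49])
rec_max([78, 49]): compare 78 with rec_max([49])
rec_max([49]) = 49  (base case)
Compare 78 with 49 -> 78
Compare 77 with 78 -> 78
Compare 85 with 78 -> 85
Compare 18 with 85 -> 85
Compare 77 with 85 -> 85
Compare 44 with 85 -> 85
Compare 90 with 85 -> 90

90


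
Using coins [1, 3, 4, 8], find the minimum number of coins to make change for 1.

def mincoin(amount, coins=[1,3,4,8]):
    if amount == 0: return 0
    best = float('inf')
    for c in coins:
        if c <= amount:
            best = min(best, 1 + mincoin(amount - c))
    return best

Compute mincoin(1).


Building up with DP:
mincoin(0) = 0
mincoin(1) = min(1+mincoin(0)=1+0=1) = 1

1


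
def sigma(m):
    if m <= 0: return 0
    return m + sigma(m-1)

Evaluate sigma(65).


sigma(65)
= 65 + 64 + 63 + 62 + 61 + 60 + 59 + 58 + 57 + 56 + 55 + 54 + 53 + 52 + 51 + 50 + 49 + 48 + 47 + 46 + 45 + 44 + 43 + 42 + 41 + 40 + 39 + 38 + 37 + 36 + 35 + 34 + 33 + 32 + 31 + 30 + 29 + 28 + 27 + 26 + 25 + 24 + 23 + 22 + 21 + 20 + 19 + 18 + 17 + 16 + 15 + 14 + 13 + 12 + 11 + 10 + 9 + 8 + 7 + 6 + 5 + 4 + 3 + 2 + 1 + sigma(0)
= 65 + 64 + 63 + 62 + 61 + 60 + 59 + 58 + 57 + 56 + 55 + 54 + 53 + 52 + 51 + 50 + 49 + 48 + 47 + 46 + 45 + 44 + 43 + 42 + 41 + 40 + 39 + 38 + 37 + 36 + 35 + 34 + 33 + 32 + 31 + 30 + 29 + 28 + 27 + 26 + 25 + 24 + 23 + 22 + 21 + 20 + 19 + 18 + 17 + 16 + 15 + 14 + 13 + 12 + 11 + 10 + 9 + 8 + 7 + 6 + 5 + 4 + 3 + 2 + 1 + 0
= 2145

2145


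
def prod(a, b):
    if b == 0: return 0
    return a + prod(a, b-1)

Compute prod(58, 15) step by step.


prod(58, 15) = 58 + prod(58, 14)
prod(58, 14) = 58 + prod(58, 13)
prod(58, 13) = 58 + prod(58, 12)
prod(58, 12) = 58 + prod(58, 11)
prod(58, 11) = 58 + prod(58, 10)
prod(58, 10) = 58 + prod(58, 9)
prod(58, 9) = 58 + prod(58, 8)
prod(58, 8) = 58 + prod(58, 7)
prod(58, 7) = 58 + prod(58, 6)
prod(58, 6) = 58 + prod(58, 5)
prod(58, 5) = 58 + prod(58, 4)
prod(58, 4) = 58 + prod(58, 3)
prod(58, 3) = 58 + prod(58, 2)
prod(58, 2) = 58 + prod(58, 1)
prod(58, 1) = 58 + prod(58, 0)
prod(58, 0) = 0  (base case)
Total: 58 + 58 + 58 + 58 + 58 + 58 + 58 + 58 + 58 + 58 + 58 + 58 + 58 + 58 + 58 + 0 = 870

870


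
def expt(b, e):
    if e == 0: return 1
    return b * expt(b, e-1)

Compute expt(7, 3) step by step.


expt(7, 3)
= 7 * expt(7, 2)
= 7 * 7 * expt(7, 1)
= 7 * 7 * 7 * expt(7, 0)
= 7 * 7 * 7 * 1
= 343

343


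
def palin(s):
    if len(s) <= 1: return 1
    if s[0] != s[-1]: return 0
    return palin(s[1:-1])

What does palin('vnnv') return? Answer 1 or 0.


palin('vnnv'): s[0]='v' == s[-1]='v' -> check palin('nn')
palin('nn'): s[0]='n' == s[-1]='n' -> check palin('')
palin(''): len <= 1 -> return 1  (base case)
Result: 1 (palindrome)

1


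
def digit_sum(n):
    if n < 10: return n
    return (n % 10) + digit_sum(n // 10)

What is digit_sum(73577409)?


digit_sum(73577409) = 9 + digit_sum(7357740)
digit_sum(7357740) = 0 + digit_sum(735774)
digit_sum(735774) = 4 + digit_sum(73577)
digit_sum(73577) = 7 + digit_sum(7357)
digit_sum(7357) = 7 + digit_sum(735)
digit_sum(735) = 5 + digit_sum(73)
digit_sum(73) = 3 + digit_sum(7)
digit_sum(7) = 7  (base case)
Total: 9 + 0 + 4 + 7 + 7 + 5 + 3 + 7 = 42

42


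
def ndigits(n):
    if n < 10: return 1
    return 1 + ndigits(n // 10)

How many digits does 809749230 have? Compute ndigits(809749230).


ndigits(809749230) = 1 + ndigits(80974923)
ndigits(80974923) = 1 + ndigits(8097492)
ndigits(8097492) = 1 + ndigits(809749)
ndigits(809749) = 1 + ndigits(80974)
ndigits(80974) = 1 + ndigits(8097)
ndigits(8097) = 1 + ndigits(809)
ndigits(809) = 1 + ndigits(80)
ndigits(80) = 1 + ndigits(8)
ndigits(8) = 1  (base case: 8 < 10)
Unwinding: 1 + 1 + 1 + 1 + 1 + 1 + 1 + 1 + 1 = 9

9


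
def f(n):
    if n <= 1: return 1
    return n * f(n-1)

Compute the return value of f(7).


f(7)
= 7 * f(6)
= 7 * 6 * f(5)
= 7 * 6 * 5 * f(4)
= 7 * 6 * 5 * 4 * f(3)
= 7 * 6 * 5 * 4 * 3 * f(2)
= 7 * 6 * 5 * 4 * 3 * 2 * f(1)
= 7 * 6 * 5 * 4 * 3 * 2 * 1
= 5040

5040


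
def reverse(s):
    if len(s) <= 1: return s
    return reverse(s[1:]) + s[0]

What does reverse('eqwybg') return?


reverse('eqwybg') = reverse('qwybg') + 'e'
reverse('qwybg') = reverse('wybg') + 'q'
reverse('wybg') = reverse('ybg') + 'w'
reverse('ybg') = reverse('bg') + 'y'
reverse('bg') = reverse('g') + 'b'
reverse('g') = 'g'  (base case)
Concatenating: 'g' + 'b' + 'y' + 'w' + 'q' + 'e' = 'gbywqe'

gbywqe


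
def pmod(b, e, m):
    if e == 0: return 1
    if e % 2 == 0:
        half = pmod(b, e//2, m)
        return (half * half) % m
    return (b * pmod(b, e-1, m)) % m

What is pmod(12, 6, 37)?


pmod(12, 6, 37): e is even, compute pmod(12, 3, 37)
  pmod(12, 3, 37): e is odd, compute pmod(12, 2, 37)
    pmod(12, 2, 37): e is even, compute pmod(12, 1, 37)
      pmod(12, 1, 37): e is odd, compute pmod(12, 0, 37)
        pmod(12, 0, 37) = 1
      (12 * 1) % 37 = 12
    half=12, (12*12) % 37 = 33
  (12 * 33) % 37 = 26
half=26, (26*26) % 37 = 10

10


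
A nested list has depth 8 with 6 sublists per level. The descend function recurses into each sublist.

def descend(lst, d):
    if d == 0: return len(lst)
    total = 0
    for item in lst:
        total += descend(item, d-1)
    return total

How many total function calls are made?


At depth 0 (root): 1 call
At depth 1: each of 1 parents calls descend on 6 children = 6 calls
At depth 2: each of 6 parents calls descend on 6 children = 36 calls
At depth 3: each of 36 parents calls descend on 6 children = 216 calls
At depth 4: each of 216 parents calls descend on 6 children = 1296 calls
At depth 5: each of 1296 parents calls descend on 6 children = 7776 calls
At depth 6: each of 7776 parents calls descend on 6 children = 46656 calls
At depth 7: each of 46656 parents calls descend on 6 children = 279936 calls
At depth 8: each of 279936 parents calls descend on 6 children = 1679616 calls
Total: 1 + 6 + 36 + 216 + 1296 + 7776 + 46656 + 279936 + 1679616 = 2015539

2015539


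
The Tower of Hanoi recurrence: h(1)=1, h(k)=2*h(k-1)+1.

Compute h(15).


h(15) = 2 * h(14) + 1
h(14) = 2 * h(13) + 1
h(13) = 2 * h(12) + 1
h(12) = 2 * h(11) + 1
h(11) = 2 * h(10) + 1
h(10) = 2 * h(9) + 1
h(9) = 2 * h(8) + 1
h(8) = 2 * h(7) + 1
h(7) = 2 * h(6) + 1
h(6) = 2 * h(5) + 1
h(5) = 2 * h(4) + 1
h(4) = 2 * h(3) + 1
h(3) = 2 * h(2) + 1
h(2) = 2 * h(1) + 1
h(1) = 1  (base case)
h(2) = 2 * 1 + 1 = 3
h(3) = 2 * 3 + 1 = 7
h(4) = 2 * 7 + 1 = 15
h(5) = 2 * 15 + 1 = 31
h(6) = 2 * 31 + 1 = 63
h(7) = 2 * 63 + 1 = 127
h(8) = 2 * 127 + 1 = 255
h(9) = 2 * 255 + 1 = 511
h(10) = 2 * 511 + 1 = 1023
h(11) = 2 * 1023 + 1 = 2047
h(12) = 2 * 2047 + 1 = 4095
h(13) = 2 * 4095 + 1 = 8191
h(14) = 2 * 8191 + 1 = 16383
h(15) = 2 * 16383 + 1 = 32767

32767


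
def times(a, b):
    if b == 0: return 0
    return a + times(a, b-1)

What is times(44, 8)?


times(44, 8) = 44 + times(44, 7)
times(44, 7) = 44 + times(44, 6)
times(44, 6) = 44 + times(44, 5)
times(44, 5) = 44 + times(44, 4)
times(44, 4) = 44 + times(44, 3)
times(44, 3) = 44 + times(44, 2)
times(44, 2) = 44 + times(44, 1)
times(44, 1) = 44 + times(44, 0)
times(44, 0) = 0  (base case)
Total: 44 + 44 + 44 + 44 + 44 + 44 + 44 + 44 + 0 = 352

352


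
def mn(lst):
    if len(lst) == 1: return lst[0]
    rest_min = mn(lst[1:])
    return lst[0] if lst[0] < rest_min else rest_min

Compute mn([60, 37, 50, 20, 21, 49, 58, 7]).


mn([60, 37, 50, 20, 21, 49, 58, 7]): compare 60 with mn([37, 50, 20, 21, 49, 58, 7])
mn([37, 50, 20, 21, 49, 58, 7]): compare 37 with mn([50, 20, 21, 49, 58, 7])
mn([50, 20, 21, 49, 58, 7]): compare 50 with mn([20, 21, 49, 58, 7])
mn([20, 21, 49, 58, 7]): compare 20 with mn([21, 49, 58, 7])
mn([21, 49, 58, 7]): compare 21 with mn([49, 58, 7])
mn([49, 58, 7]): compare 49 with mn([58, 7])
mn([58, 7]): compare 58 with mn([7])
mn([7]) = 7  (base case)
Compare 58 with 7 -> 7
Compare 49 with 7 -> 7
Compare 21 with 7 -> 7
Compare 20 with 7 -> 7
Compare 50 with 7 -> 7
Compare 37 with 7 -> 7
Compare 60 with 7 -> 7

7


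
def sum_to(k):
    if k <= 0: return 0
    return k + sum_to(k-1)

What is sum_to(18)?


sum_to(18)
= 18 + 17 + 16 + 15 + 14 + 13 + 12 + 11 + 10 + 9 + 8 + 7 + 6 + 5 + 4 + 3 + 2 + 1 + sum_to(0)
= 18 + 17 + 16 + 15 + 14 + 13 + 12 + 11 + 10 + 9 + 8 + 7 + 6 + 5 + 4 + 3 + 2 + 1 + 0
= 171

171


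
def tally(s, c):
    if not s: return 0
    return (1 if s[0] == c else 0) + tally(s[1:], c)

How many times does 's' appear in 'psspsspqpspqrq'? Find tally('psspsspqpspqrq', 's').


s[0]='p' != 's' -> 0
s[0]='s' == 's' -> 1
s[0]='s' == 's' -> 1
s[0]='p' != 's' -> 0
s[0]='s' == 's' -> 1
s[0]='s' == 's' -> 1
s[0]='p' != 's' -> 0
s[0]='q' != 's' -> 0
s[0]='p' != 's' -> 0
s[0]='s' == 's' -> 1
s[0]='p' != 's' -> 0
s[0]='q' != 's' -> 0
s[0]='r' != 's' -> 0
s[0]='q' != 's' -> 0
Sum: 0 + 1 + 1 + 0 + 1 + 1 + 0 + 0 + 0 + 1 + 0 + 0 + 0 + 0 = 5

5


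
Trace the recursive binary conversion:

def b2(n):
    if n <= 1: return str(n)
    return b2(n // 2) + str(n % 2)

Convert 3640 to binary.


b2(3640) = b2(1820) + '0'
b2(1820) = b2(910) + '0'
b2(910) = b2(455) + '0'
b2(455) = b2(227) + '1'
b2(227) = b2(113) + '1'
b2(113) = b2(56) + '1'
b2(56) = b2(28) + '0'
b2(28) = b2(14) + '0'
b2(14) = b2(7) + '0'
b2(7) = b2(3) + '1'
b2(3) = b2(1) + '1'
b2(1) = '1'  (base case)
Concatenating: '1' + '1' + '1' + '0' + '0' + '0' + '1' + '1' + '1' + '0' + '0' + '0' = '111000111000'

111000111000


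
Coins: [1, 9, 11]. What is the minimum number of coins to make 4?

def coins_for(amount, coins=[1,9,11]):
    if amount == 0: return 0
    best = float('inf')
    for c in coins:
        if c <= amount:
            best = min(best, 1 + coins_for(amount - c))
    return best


Building up with DP:
coins_for(0) = 0
coins_for(1) = min(1+coins_for(0)=1+0=1) = 1
coins_for(2) = min(1+coins_for(1)=1+1=2) = 2
coins_for(3) = min(1+coins_for(2)=1+2=3) = 3
coins_for(4) = min(1+coins_for(3)=1+3=4) = 4

4


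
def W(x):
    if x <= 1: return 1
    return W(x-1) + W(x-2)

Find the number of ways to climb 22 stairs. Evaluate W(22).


Building up from base cases:
W(0) = 1
W(1) = 1
W(2) = W(1) + W(0) = 1 + 1 = 2
W(3) = W(2) + W(1) = 2 + 1 = 3
W(4) = W(3) + W(2) = 3 + 2 = 5
W(5) = W(4) + W(3) = 5 + 3 = 8
W(6) = W(5) + W(4) = 8 + 5 = 13
W(7) = W(6) + W(5) = 13 + 8 = 21
W(8) = W(7) + W(6) = 21 + 13 = 34
W(9) = W(8) + W(7) = 34 + 21 = 55
W(10) = W(9) + W(8) = 55 + 34 = 89
W(11) = W(10) + W(9) = 89 + 55 = 144
W(12) = W(11) + W(10) = 144 + 89 = 233
W(13) = W(12) + W(11) = 233 + 144 = 377
W(14) = W(13) + W(12) = 377 + 233 = 610
W(15) = W(14) + W(13) = 610 + 377 = 987
W(16) = W(15) + W(14) = 987 + 610 = 1597
W(17) = W(16) + W(15) = 1597 + 987 = 2584
W(18) = W(17) + W(16) = 2584 + 1597 = 4181
W(19) = W(18) + W(17) = 4181 + 2584 = 6765
W(20) = W(19) + W(18) = 6765 + 4181 = 10946
W(21) = W(20) + W(19) = 10946 + 6765 = 17711
W(22) = W(21) + W(20) = 17711 + 10946 = 28657

28657


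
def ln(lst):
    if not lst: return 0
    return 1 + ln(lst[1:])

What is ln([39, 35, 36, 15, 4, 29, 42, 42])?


ln([39, 35, 36, 15, 4, 29, 42, 42]) = 1 + ln([35, 36, 15, 4, 29, 42, 42])
ln([35, 36, 15, 4, 29, 42, 42]) = 1 + ln([36, 15, 4, 29, 42, 42])
ln([36, 15, 4, 29, 42, 42]) = 1 + ln([15, 4, 29, 42, 42])
ln([15, 4, 29, 42, 42]) = 1 + ln([4, 29, 42, 42])
ln([4, 29, 42, 42]) = 1 + ln([29, 42, 42])
ln([29, 42, 42]) = 1 + ln([42, 42])
ln([42, 42]) = 1 + ln([42])
ln([42]) = 1 + ln([])
ln([]) = 0  (base case)
Unwinding: 1 + 1 + 1 + 1 + 1 + 1 + 1 + 1 + 0 = 8

8


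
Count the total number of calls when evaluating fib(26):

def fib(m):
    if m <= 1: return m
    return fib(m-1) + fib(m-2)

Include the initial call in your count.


Let C(n) = total calls for fib(n)
C(0) = 1, C(1) = 1
C(2) = 1 + C(1) + C(0) = 1 + 1 + 1 = 3
C(3) = 1 + C(2) + C(1) = 1 + 3 + 1 = 5
C(4) = 1 + C(3) + C(2) = 1 + 5 + 3 = 9
C(5) = 1 + C(4) + C(3) = 1 + 9 + 5 = 15
C(6) = 1 + C(5) + C(4) = 1 + 15 + 9 = 25
C(7) = 1 + C(6) + C(5) = 1 + 25 + 15 = 41
C(8) = 1 + C(7) + C(6) = 1 + 41 + 25 = 67
C(9) = 1 + C(8) + C(7) = 1 + 67 + 41 = 109
C(10) = 1 + C(9) + C(8) = 1 + 109 + 67 = 177
C(11) = 1 + C(10) + C(9) = 1 + 177 + 109 = 287
C(12) = 1 + C(11) + C(10) = 1 + 287 + 177 = 465
C(13) = 1 + C(12) + C(11) = 1 + 465 + 287 = 753
C(14) = 1 + C(13) + C(12) = 1 + 753 + 465 = 1219
C(15) = 1 + C(14) + C(13) = 1 + 1219 + 753 = 1973
C(16) = 1 + C(15) + C(14) = 1 + 1973 + 1219 = 3193
C(17) = 1 + C(16) + C(15) = 1 + 3193 + 1973 = 5167
C(18) = 1 + C(17) + C(16) = 1 + 5167 + 3193 = 8361
C(19) = 1 + C(18) + C(17) = 1 + 8361 + 5167 = 13529
C(20) = 1 + C(19) + C(18) = 1 + 13529 + 8361 = 21891
C(21) = 1 + C(20) + C(19) = 1 + 21891 + 13529 = 35421
C(22) = 1 + C(21) + C(20) = 1 + 35421 + 21891 = 57313
C(23) = 1 + C(22) + C(21) = 1 + 57313 + 35421 = 92735
C(24) = 1 + C(23) + C(22) = 1 + 92735 + 57313 = 150049
C(25) = 1 + C(24) + C(23) = 1 + 150049 + 92735 = 242785
C(26) = 1 + C(25) + C(24) = 1 + 242785 + 150049 = 392835

392835


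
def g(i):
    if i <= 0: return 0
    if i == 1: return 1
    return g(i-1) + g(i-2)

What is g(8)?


Computing g(8) bottom-up:
g(0) = 0
g(1) = 1
g(2) = g(1) + g(0) = 1 + 0 = 1
g(3) = g(2) + g(1) = 1 + 1 = 2
g(4) = g(3) + g(2) = 2 + 1 = 3
g(5) = g(4) + g(3) = 3 + 2 = 5
g(6) = g(5) + g(4) = 5 + 3 = 8
g(7) = g(6) + g(5) = 8 + 5 = 13
g(8) = g(7) + g(6) = 13 + 8 = 21

21


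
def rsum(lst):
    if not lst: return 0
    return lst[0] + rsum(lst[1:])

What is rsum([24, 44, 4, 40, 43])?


rsum([24, 44, 4, 40, 43]) = 24 + rsum([44, 4, 40, 43])
rsum([44, 4, 40, 43]) = 44 + rsum([4, 40, 43])
rsum([4, 40, 43]) = 4 + rsum([40, 43])
rsum([40, 43]) = 40 + rsum([43])
rsum([43]) = 43 + rsum([])
rsum([]) = 0  (base case)
Total: 24 + 44 + 4 + 40 + 43 + 0 = 155

155


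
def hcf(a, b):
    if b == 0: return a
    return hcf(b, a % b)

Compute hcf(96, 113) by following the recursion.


hcf(96, 113) = hcf(113, 96)
hcf(113, 96) = hcf(96, 17)
hcf(96, 17) = hcf(17, 11)
hcf(17, 11) = hcf(11, 6)
hcf(11, 6) = hcf(6, 5)
hcf(6, 5) = hcf(5, 1)
hcf(5, 1) = hcf(1, 0)
hcf(1, 0) = 1  (base case)

1


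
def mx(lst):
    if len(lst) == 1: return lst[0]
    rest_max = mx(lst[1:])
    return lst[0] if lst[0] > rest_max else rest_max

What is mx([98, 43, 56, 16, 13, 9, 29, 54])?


mx([98, 43, 56, 16, 13, 9, 29, 54]): compare 98 with mx([43, 56, 16, 13, 9, 29, 54])
mx([43, 56, 16, 13, 9, 29, 54]): compare 43 with mx([56, 16, 13, 9, 29, 54])
mx([56, 16, 13, 9, 29, 54]): compare 56 with mx([16, 13, 9, 29, 54])
mx([16, 13, 9, 29, 54]): compare 16 with mx([13, 9, 29, 54])
mx([13, 9, 29, 54]): compare 13 with mx([9, 29, 54])
mx([9, 29, 54]): compare 9 with mx([29, 54])
mx([29, 54]): compare 29 with mx([54])
mx([54]) = 54  (base case)
Compare 29 with 54 -> 54
Compare 9 with 54 -> 54
Compare 13 with 54 -> 54
Compare 16 with 54 -> 54
Compare 56 with 54 -> 56
Compare 43 with 56 -> 56
Compare 98 with 56 -> 98

98


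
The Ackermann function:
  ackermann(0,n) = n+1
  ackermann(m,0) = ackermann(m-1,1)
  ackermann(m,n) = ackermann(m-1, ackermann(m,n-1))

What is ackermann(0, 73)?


ackermann(0, 73) = 74
Result: ackermann(0, 73) = 74

74


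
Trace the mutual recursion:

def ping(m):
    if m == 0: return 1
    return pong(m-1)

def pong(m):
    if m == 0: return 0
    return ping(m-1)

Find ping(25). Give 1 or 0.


ping(25) = pong(24)
pong(24) = ping(23)
ping(23) = pong(22)
pong(22) = ping(21)
ping(21) = pong(20)
pong(20) = ping(19)
ping(19) = pong(18)
pong(18) = ping(17)
ping(17) = pong(16)
pong(16) = ping(15)
ping(15) = pong(14)
pong(14) = ping(13)
ping(13) = pong(12)
pong(12) = ping(11)
ping(11) = pong(10)
pong(10) = ping(9)
ping(9) = pong(8)
pong(8) = ping(7)
ping(7) = pong(6)
pong(6) = ping(5)
ping(5) = pong(4)
pong(4) = ping(3)
ping(3) = pong(2)
pong(2) = ping(1)
ping(1) = pong(0)
pong(0) = 0  (base case)
Result: 0

0


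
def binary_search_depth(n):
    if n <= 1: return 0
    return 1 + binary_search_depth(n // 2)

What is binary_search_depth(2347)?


2347 / 2 = 1173
1173 / 2 = 586
586 / 2 = 293
293 / 2 = 146
146 / 2 = 73
73 / 2 = 36
36 / 2 = 18
18 / 2 = 9
9 / 2 = 4
4 / 2 = 2
2 / 2 = 1
Reached 1 after 11 halvings

11


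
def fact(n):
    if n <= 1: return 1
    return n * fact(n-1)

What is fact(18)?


fact(18)
= 18 * fact(17)
= 18 * 17 * fact(16)
= 18 * 17 * 16 * fact(15)
= 18 * 17 * 16 * 15 * fact(14)
= 18 * 17 * 16 * 15 * 14 * fact(13)
= 18 * 17 * 16 * 15 * 14 * 13 * fact(12)
= 18 * 17 * 16 * 15 * 14 * 13 * 12 * fact(11)
= 18 * 17 * 16 * 15 * 14 * 13 * 12 * 11 * fact(10)
= 18 * 17 * 16 * 15 * 14 * 13 * 12 * 11 * 10 * fact(9)
= 18 * 17 * 16 * 15 * 14 * 13 * 12 * 11 * 10 * 9 * fact(8)
= 18 * 17 * 16 * 15 * 14 * 13 * 12 * 11 * 10 * 9 * 8 * fact(7)
= 18 * 17 * 16 * 15 * 14 * 13 * 12 * 11 * 10 * 9 * 8 * 7 * fact(6)
= 18 * 17 * 16 * 15 * 14 * 13 * 12 * 11 * 10 * 9 * 8 * 7 * 6 * fact(5)
= 18 * 17 * 16 * 15 * 14 * 13 * 12 * 11 * 10 * 9 * 8 * 7 * 6 * 5 * fact(4)
= 18 * 17 * 16 * 15 * 14 * 13 * 12 * 11 * 10 * 9 * 8 * 7 * 6 * 5 * 4 * fact(3)
= 18 * 17 * 16 * 15 * 14 * 13 * 12 * 11 * 10 * 9 * 8 * 7 * 6 * 5 * 4 * 3 * fact(2)
= 18 * 17 * 16 * 15 * 14 * 13 * 12 * 11 * 10 * 9 * 8 * 7 * 6 * 5 * 4 * 3 * 2 * fact(1)
= 18 * 17 * 16 * 15 * 14 * 13 * 12 * 11 * 10 * 9 * 8 * 7 * 6 * 5 * 4 * 3 * 2 * 1
= 6402373705728000

6402373705728000


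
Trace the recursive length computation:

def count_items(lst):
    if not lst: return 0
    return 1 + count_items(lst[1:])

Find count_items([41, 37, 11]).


count_items([41, 37, 11]) = 1 + count_items([37, 11])
count_items([37, 11]) = 1 + count_items([11])
count_items([11]) = 1 + count_items([])
count_items([]) = 0  (base case)
Unwinding: 1 + 1 + 1 + 0 = 3

3


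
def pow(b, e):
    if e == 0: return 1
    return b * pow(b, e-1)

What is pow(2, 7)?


pow(2, 7)
= 2 * pow(2, 6)
= 2 * 2 * pow(2, 5)
= 2 * 2 * 2 * pow(2, 4)
= 2 * 2 * 2 * 2 * pow(2, 3)
= 2 * 2 * 2 * 2 * 2 * pow(2, 2)
= 2 * 2 * 2 * 2 * 2 * 2 * pow(2, 1)
= 2 * 2 * 2 * 2 * 2 * 2 * 2 * pow(2, 0)
= 2 * 2 * 2 * 2 * 2 * 2 * 2 * 1
= 128

128


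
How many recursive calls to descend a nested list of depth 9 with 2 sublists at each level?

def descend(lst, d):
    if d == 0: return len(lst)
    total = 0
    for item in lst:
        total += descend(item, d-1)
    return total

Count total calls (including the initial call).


At depth 0 (root): 1 call
At depth 1: each of 1 parents calls descend on 2 children = 2 calls
At depth 2: each of 2 parents calls descend on 2 children = 4 calls
At depth 3: each of 4 parents calls descend on 2 children = 8 calls
At depth 4: each of 8 parents calls descend on 2 children = 16 calls
At depth 5: each of 16 parents calls descend on 2 children = 32 calls
At depth 6: each of 32 parents calls descend on 2 children = 64 calls
At depth 7: each of 64 parents calls descend on 2 children = 128 calls
At depth 8: each of 128 parents calls descend on 2 children = 256 calls
At depth 9: each of 256 parents calls descend on 2 children = 512 calls
Total: 1 + 2 + 4 + 8 + 16 + 32 + 64 + 128 + 256 + 512 = 1023

1023


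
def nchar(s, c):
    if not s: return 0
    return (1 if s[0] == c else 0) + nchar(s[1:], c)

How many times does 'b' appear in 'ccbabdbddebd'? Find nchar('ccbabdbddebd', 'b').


s[0]='c' != 'b' -> 0
s[0]='c' != 'b' -> 0
s[0]='b' == 'b' -> 1
s[0]='a' != 'b' -> 0
s[0]='b' == 'b' -> 1
s[0]='d' != 'b' -> 0
s[0]='b' == 'b' -> 1
s[0]='d' != 'b' -> 0
s[0]='d' != 'b' -> 0
s[0]='e' != 'b' -> 0
s[0]='b' == 'b' -> 1
s[0]='d' != 'b' -> 0
Sum: 0 + 0 + 1 + 0 + 1 + 0 + 1 + 0 + 0 + 0 + 1 + 0 = 4

4


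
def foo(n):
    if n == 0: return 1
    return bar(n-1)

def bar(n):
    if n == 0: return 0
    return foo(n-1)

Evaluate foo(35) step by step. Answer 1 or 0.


foo(35) = bar(34)
bar(34) = foo(33)
foo(33) = bar(32)
bar(32) = foo(31)
foo(31) = bar(30)
bar(30) = foo(29)
foo(29) = bar(28)
bar(28) = foo(27)
foo(27) = bar(26)
bar(26) = foo(25)
foo(25) = bar(24)
bar(24) = foo(23)
foo(23) = bar(22)
bar(22) = foo(21)
foo(21) = bar(20)
bar(20) = foo(19)
foo(19) = bar(18)
bar(18) = foo(17)
foo(17) = bar(16)
bar(16) = foo(15)
foo(15) = bar(14)
bar(14) = foo(13)
foo(13) = bar(12)
bar(12) = foo(11)
foo(11) = bar(10)
bar(10) = foo(9)
foo(9) = bar(8)
bar(8) = foo(7)
foo(7) = bar(6)
bar(6) = foo(5)
foo(5) = bar(4)
bar(4) = foo(3)
foo(3) = bar(2)
bar(2) = foo(1)
foo(1) = bar(0)
bar(0) = 0  (base case)
Result: 0

0


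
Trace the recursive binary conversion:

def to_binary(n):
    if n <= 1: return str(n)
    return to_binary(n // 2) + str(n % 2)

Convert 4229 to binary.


to_binary(4229) = to_binary(2114) + '1'
to_binary(2114) = to_binary(1057) + '0'
to_binary(1057) = to_binary(528) + '1'
to_binary(528) = to_binary(264) + '0'
to_binary(264) = to_binary(132) + '0'
to_binary(132) = to_binary(66) + '0'
to_binary(66) = to_binary(33) + '0'
to_binary(33) = to_binary(16) + '1'
to_binary(16) = to_binary(8) + '0'
to_binary(8) = to_binary(4) + '0'
to_binary(4) = to_binary(2) + '0'
to_binary(2) = to_binary(1) + '0'
to_binary(1) = '1'  (base case)
Concatenating: '1' + '0' + '0' + '0' + '0' + '1' + '0' + '0' + '0' + '0' + '1' + '0' + '1' = '1000010000101'

1000010000101


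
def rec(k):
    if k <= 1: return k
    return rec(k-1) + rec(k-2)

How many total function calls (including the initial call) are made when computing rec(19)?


Let C(n) = total calls for rec(n)
C(0) = 1, C(1) = 1
C(2) = 1 + C(1) + C(0) = 1 + 1 + 1 = 3
C(3) = 1 + C(2) + C(1) = 1 + 3 + 1 = 5
C(4) = 1 + C(3) + C(2) = 1 + 5 + 3 = 9
C(5) = 1 + C(4) + C(3) = 1 + 9 + 5 = 15
C(6) = 1 + C(5) + C(4) = 1 + 15 + 9 = 25
C(7) = 1 + C(6) + C(5) = 1 + 25 + 15 = 41
C(8) = 1 + C(7) + C(6) = 1 + 41 + 25 = 67
C(9) = 1 + C(8) + C(7) = 1 + 67 + 41 = 109
C(10) = 1 + C(9) + C(8) = 1 + 109 + 67 = 177
C(11) = 1 + C(10) + C(9) = 1 + 177 + 109 = 287
C(12) = 1 + C(11) + C(10) = 1 + 287 + 177 = 465
C(13) = 1 + C(12) + C(11) = 1 + 465 + 287 = 753
C(14) = 1 + C(13) + C(12) = 1 + 753 + 465 = 1219
C(15) = 1 + C(14) + C(13) = 1 + 1219 + 753 = 1973
C(16) = 1 + C(15) + C(14) = 1 + 1973 + 1219 = 3193
C(17) = 1 + C(16) + C(15) = 1 + 3193 + 1973 = 5167
C(18) = 1 + C(17) + C(16) = 1 + 5167 + 3193 = 8361
C(19) = 1 + C(18) + C(17) = 1 + 8361 + 5167 = 13529

13529


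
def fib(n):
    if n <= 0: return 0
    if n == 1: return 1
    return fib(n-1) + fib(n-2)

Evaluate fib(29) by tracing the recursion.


Computing fib(29) bottom-up:
fib(0) = 0
fib(1) = 1
fib(2) = fib(1) + fib(0) = 1 + 0 = 1
fib(3) = fib(2) + fib(1) = 1 + 1 = 2
fib(4) = fib(3) + fib(2) = 2 + 1 = 3
fib(5) = fib(4) + fib(3) = 3 + 2 = 5
fib(6) = fib(5) + fib(4) = 5 + 3 = 8
fib(7) = fib(6) + fib(5) = 8 + 5 = 13
fib(8) = fib(7) + fib(6) = 13 + 8 = 21
fib(9) = fib(8) + fib(7) = 21 + 13 = 34
fib(10) = fib(9) + fib(8) = 34 + 21 = 55
fib(11) = fib(10) + fib(9) = 55 + 34 = 89
fib(12) = fib(11) + fib(10) = 89 + 55 = 144
fib(13) = fib(12) + fib(11) = 144 + 89 = 233
fib(14) = fib(13) + fib(12) = 233 + 144 = 377
fib(15) = fib(14) + fib(13) = 377 + 233 = 610
fib(16) = fib(15) + fib(14) = 610 + 377 = 987
fib(17) = fib(16) + fib(15) = 987 + 610 = 1597
fib(18) = fib(17) + fib(16) = 1597 + 987 = 2584
fib(19) = fib(18) + fib(17) = 2584 + 1597 = 4181
fib(20) = fib(19) + fib(18) = 4181 + 2584 = 6765
fib(21) = fib(20) + fib(19) = 6765 + 4181 = 10946
fib(22) = fib(21) + fib(20) = 10946 + 6765 = 17711
fib(23) = fib(22) + fib(21) = 17711 + 10946 = 28657
fib(24) = fib(23) + fib(22) = 28657 + 17711 = 46368
fib(25) = fib(24) + fib(23) = 46368 + 28657 = 75025
fib(26) = fib(25) + fib(24) = 75025 + 46368 = 121393
fib(27) = fib(26) + fib(25) = 121393 + 75025 = 196418
fib(28) = fib(27) + fib(26) = 196418 + 121393 = 317811
fib(29) = fib(28) + fib(27) = 317811 + 196418 = 514229

514229


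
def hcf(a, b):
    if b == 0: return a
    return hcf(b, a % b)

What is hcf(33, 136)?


hcf(33, 136) = hcf(136, 33)
hcf(136, 33) = hcf(33, 4)
hcf(33, 4) = hcf(4, 1)
hcf(4, 1) = hcf(1, 0)
hcf(1, 0) = 1  (base case)

1


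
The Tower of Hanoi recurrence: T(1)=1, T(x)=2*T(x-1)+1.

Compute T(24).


T(24) = 2 * T(23) + 1
T(23) = 2 * T(22) + 1
T(22) = 2 * T(21) + 1
T(21) = 2 * T(20) + 1
T(20) = 2 * T(19) + 1
T(19) = 2 * T(18) + 1
T(18) = 2 * T(17) + 1
T(17) = 2 * T(16) + 1
T(16) = 2 * T(15) + 1
T(15) = 2 * T(14) + 1
T(14) = 2 * T(13) + 1
T(13) = 2 * T(12) + 1
T(12) = 2 * T(11) + 1
T(11) = 2 * T(10) + 1
T(10) = 2 * T(9) + 1
T(9) = 2 * T(8) + 1
T(8) = 2 * T(7) + 1
T(7) = 2 * T(6) + 1
T(6) = 2 * T(5) + 1
T(5) = 2 * T(4) + 1
T(4) = 2 * T(3) + 1
T(3) = 2 * T(2) + 1
T(2) = 2 * T(1) + 1
T(1) = 1  (base case)
T(2) = 2 * 1 + 1 = 3
T(3) = 2 * 3 + 1 = 7
T(4) = 2 * 7 + 1 = 15
T(5) = 2 * 15 + 1 = 31
T(6) = 2 * 31 + 1 = 63
T(7) = 2 * 63 + 1 = 127
T(8) = 2 * 127 + 1 = 255
T(9) = 2 * 255 + 1 = 511
T(10) = 2 * 511 + 1 = 1023
T(11) = 2 * 1023 + 1 = 2047
T(12) = 2 * 2047 + 1 = 4095
T(13) = 2 * 4095 + 1 = 8191
T(14) = 2 * 8191 + 1 = 16383
T(15) = 2 * 16383 + 1 = 32767
T(16) = 2 * 32767 + 1 = 65535
T(17) = 2 * 65535 + 1 = 131071
T(18) = 2 * 131071 + 1 = 262143
T(19) = 2 * 262143 + 1 = 524287
T(20) = 2 * 524287 + 1 = 1048575
T(21) = 2 * 1048575 + 1 = 2097151
T(22) = 2 * 2097151 + 1 = 4194303
T(23) = 2 * 4194303 + 1 = 8388607
T(24) = 2 * 8388607 + 1 = 16777215

16777215


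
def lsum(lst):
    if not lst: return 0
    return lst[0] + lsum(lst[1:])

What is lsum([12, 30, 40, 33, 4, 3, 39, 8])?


lsum([12, 30, 40, 33, 4, 3, 39, 8]) = 12 + lsum([30, 40, 33, 4, 3, 39, 8])
lsum([30, 40, 33, 4, 3, 39, 8]) = 30 + lsum([40, 33, 4, 3, 39, 8])
lsum([40, 33, 4, 3, 39, 8]) = 40 + lsum([33, 4, 3, 39, 8])
lsum([33, 4, 3, 39, 8]) = 33 + lsum([4, 3, 39, 8])
lsum([4, 3, 39, 8]) = 4 + lsum([3, 39, 8])
lsum([3, 39, 8]) = 3 + lsum([39, 8])
lsum([39, 8]) = 39 + lsum([8])
lsum([8]) = 8 + lsum([])
lsum([]) = 0  (base case)
Total: 12 + 30 + 40 + 33 + 4 + 3 + 39 + 8 + 0 = 169

169


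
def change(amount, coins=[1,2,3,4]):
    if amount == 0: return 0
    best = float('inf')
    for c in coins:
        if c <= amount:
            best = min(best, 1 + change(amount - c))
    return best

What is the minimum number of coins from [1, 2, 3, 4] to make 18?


Building up with DP:
change(0) = 0
change(1) = min(1+change(0)=1+0=1) = 1
change(2) = min(1+change(1)=1+1=2, 1+change(0)=1+0=1) = 1
change(3) = min(1+change(2)=1+1=2, 1+change(1)=1+1=2, 1+change(0)=1+0=1) = 1
change(4) = min(1+change(3)=1+1=2, 1+change(2)=1+1=2, 1+change(1)=1+1=2, 1+change(0)=1+0=1) = 1
change(5) = min(1+change(4)=1+1=2, 1+change(3)=1+1=2, 1+change(2)=1+1=2, 1+change(1)=1+1=2) = 2
change(6) = min(1+change(5)=1+2=3, 1+change(4)=1+1=2, 1+change(3)=1+1=2, 1+change(2)=1+1=2) = 2
change(7) = min(1+change(6)=1+2=3, 1+change(5)=1+2=3, 1+change(4)=1+1=2, 1+change(3)=1+1=2) = 2
change(8) = min(1+change(7)=1+2=3, 1+change(6)=1+2=3, 1+change(5)=1+2=3, 1+change(4)=1+1=2) = 2
change(9) = min(1+change(8)=1+2=3, 1+change(7)=1+2=3, 1+change(6)=1+2=3, 1+change(5)=1+2=3) = 3
change(10) = min(1+change(9)=1+3=4, 1+change(8)=1+2=3, 1+change(7)=1+2=3, 1+change(6)=1+2=3) = 3
change(11) = min(1+change(10)=1+3=4, 1+change(9)=1+3=4, 1+change(8)=1+2=3, 1+change(7)=1+2=3) = 3
change(12) = min(1+change(11)=1+3=4, 1+change(10)=1+3=4, 1+change(9)=1+3=4, 1+change(8)=1+2=3) = 3
change(13) = min(1+change(12)=1+3=4, 1+change(11)=1+3=4, 1+change(10)=1+3=4, 1+change(9)=1+3=4) = 4
change(14) = min(1+change(13)=1+4=5, 1+change(12)=1+3=4, 1+change(11)=1+3=4, 1+change(10)=1+3=4) = 4
change(15) = min(1+change(14)=1+4=5, 1+change(13)=1+4=5, 1+change(12)=1+3=4, 1+change(11)=1+3=4) = 4
change(16) = min(1+change(15)=1+4=5, 1+change(14)=1+4=5, 1+change(13)=1+4=5, 1+change(12)=1+3=4) = 4
change(17) = min(1+change(16)=1+4=5, 1+change(15)=1+4=5, 1+change(14)=1+4=5, 1+change(13)=1+4=5) = 5
change(18) = min(1+change(17)=1+5=6, 1+change(16)=1+4=5, 1+change(15)=1+4=5, 1+change(14)=1+4=5) = 5

5


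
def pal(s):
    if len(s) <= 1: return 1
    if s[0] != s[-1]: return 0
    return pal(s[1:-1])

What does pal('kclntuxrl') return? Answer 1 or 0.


pal('kclntuxrl'): s[0]='k' != s[-1]='l' -> return 0
Result: 0 (not a palindrome)

0


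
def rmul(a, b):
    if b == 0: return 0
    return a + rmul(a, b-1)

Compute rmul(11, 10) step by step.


rmul(11, 10) = 11 + rmul(11, 9)
rmul(11, 9) = 11 + rmul(11, 8)
rmul(11, 8) = 11 + rmul(11, 7)
rmul(11, 7) = 11 + rmul(11, 6)
rmul(11, 6) = 11 + rmul(11, 5)
rmul(11, 5) = 11 + rmul(11, 4)
rmul(11, 4) = 11 + rmul(11, 3)
rmul(11, 3) = 11 + rmul(11, 2)
rmul(11, 2) = 11 + rmul(11, 1)
rmul(11, 1) = 11 + rmul(11, 0)
rmul(11, 0) = 0  (base case)
Total: 11 + 11 + 11 + 11 + 11 + 11 + 11 + 11 + 11 + 11 + 0 = 110

110


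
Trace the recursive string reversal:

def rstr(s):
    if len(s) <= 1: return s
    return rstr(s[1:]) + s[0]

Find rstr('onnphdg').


rstr('onnphdg') = rstr('nnphdg') + 'o'
rstr('nnphdg') = rstr('nphdg') + 'n'
rstr('nphdg') = rstr('phdg') + 'n'
rstr('phdg') = rstr('hdg') + 'p'
rstr('hdg') = rstr('dg') + 'h'
rstr('dg') = rstr('g') + 'd'
rstr('g') = 'g'  (base case)
Concatenating: 'g' + 'd' + 'h' + 'p' + 'n' + 'n' + 'o' = 'gdhpnno'

gdhpnno


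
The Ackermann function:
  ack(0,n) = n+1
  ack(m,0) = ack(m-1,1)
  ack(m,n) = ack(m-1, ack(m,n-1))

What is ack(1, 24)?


ack(1, 24) = ack(0, ack(1, 23))
  ack(1, 23) = ack(0, ack(1, 22))
    ack(1, 22) = ack(0, ack(1, 21))
      ack(1, 21) = ack(0, ack(1, 20))
        ack(1, 20) = ack(0, ack(1, 19))
          ack(1, 19) = ack(0, ack(1, 18))
          ack(1, 18) = ack(0, ack(1, 17))
          ack(1, 17) = ack(0, ack(1, 16))
          ack(1, 16) = ack(0, ack(1, 15))
          ack(1, 15) = ack(0, ack(1, 14))
          ack(1, 14) = ack(0, ack(1, 13))
          ack(1, 13) = ack(0, ack(1, 12))
          ack(1, 12) = ack(0, ack(1, 11))
          ack(1, 11) = ack(0, ack(1, 10))
          ack(1, 10) = ack(0, ack(1, 9))
          ack(1, 9) = ack(0, ack(1, 8))
          ack(1, 8) = ack(0, ack(1, 7))
          ack(1, 7) = ack(0, ack(1, 6))
          ack(1, 6) = ack(0, ack(1, 5))
          ack(1, 5) = ack(0, ack(1, 4))
          ack(1, 4) = ack(0, ack(1, 3))
          ack(1, 3) = ack(0, ack(1, 2))
          ack(1, 2) = ack(0, ack(1, 1))
          ack(1, 1) = ack(0, ack(1, 0))
          ack(1, 0) = ack(0, 1)
... (trace truncated)
Result: ack(1, 24) = 26

26


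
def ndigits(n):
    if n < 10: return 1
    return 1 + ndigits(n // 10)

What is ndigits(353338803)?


ndigits(353338803) = 1 + ndigits(35333880)
ndigits(35333880) = 1 + ndigits(3533388)
ndigits(3533388) = 1 + ndigits(353338)
ndigits(353338) = 1 + ndigits(35333)
ndigits(35333) = 1 + ndigits(3533)
ndigits(3533) = 1 + ndigits(353)
ndigits(353) = 1 + ndigits(35)
ndigits(35) = 1 + ndigits(3)
ndigits(3) = 1  (base case: 3 < 10)
Unwinding: 1 + 1 + 1 + 1 + 1 + 1 + 1 + 1 + 1 = 9

9


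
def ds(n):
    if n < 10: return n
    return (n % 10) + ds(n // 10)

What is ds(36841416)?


ds(36841416) = 6 + ds(3684141)
ds(3684141) = 1 + ds(368414)
ds(368414) = 4 + ds(36841)
ds(36841) = 1 + ds(3684)
ds(3684) = 4 + ds(368)
ds(368) = 8 + ds(36)
ds(36) = 6 + ds(3)
ds(3) = 3  (base case)
Total: 6 + 1 + 4 + 1 + 4 + 8 + 6 + 3 = 33

33


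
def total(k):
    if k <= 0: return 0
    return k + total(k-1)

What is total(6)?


total(6)
= 6 + 5 + 4 + 3 + 2 + 1 + total(0)
= 6 + 5 + 4 + 3 + 2 + 1 + 0
= 21

21


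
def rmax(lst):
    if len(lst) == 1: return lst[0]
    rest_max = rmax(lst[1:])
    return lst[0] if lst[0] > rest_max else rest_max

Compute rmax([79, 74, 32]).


rmax([79, 74, 32]): compare 79 with rmax([74, 32])
rmax([74, 32]): compare 74 with rmax([32])
rmax([32]) = 32  (base case)
Compare 74 with 32 -> 74
Compare 79 with 74 -> 79

79


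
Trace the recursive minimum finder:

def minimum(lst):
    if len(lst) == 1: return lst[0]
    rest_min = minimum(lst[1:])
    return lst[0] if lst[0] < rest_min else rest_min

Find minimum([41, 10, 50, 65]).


minimum([41, 10, 50, 65]): compare 41 with minimum([10, 50, 65])
minimum([10, 50, 65]): compare 10 with minimum([50, 65])
minimum([50, 65]): compare 50 with minimum([65])
minimum([65]) = 65  (base case)
Compare 50 with 65 -> 50
Compare 10 with 50 -> 10
Compare 41 with 10 -> 10

10


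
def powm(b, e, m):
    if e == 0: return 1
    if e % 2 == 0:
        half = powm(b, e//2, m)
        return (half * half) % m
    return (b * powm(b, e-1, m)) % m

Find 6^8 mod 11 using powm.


powm(6, 8, 11): e is even, compute powm(6, 4, 11)
  powm(6, 4, 11): e is even, compute powm(6, 2, 11)
    powm(6, 2, 11): e is even, compute powm(6, 1, 11)
      powm(6, 1, 11): e is odd, compute powm(6, 0, 11)
        powm(6, 0, 11) = 1
      (6 * 1) % 11 = 6
    half=6, (6*6) % 11 = 3
  half=3, (3*3) % 11 = 9
half=9, (9*9) % 11 = 4

4


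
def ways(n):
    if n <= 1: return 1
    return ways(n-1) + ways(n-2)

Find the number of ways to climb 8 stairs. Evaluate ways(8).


Building up from base cases:
ways(0) = 1
ways(1) = 1
ways(2) = ways(1) + ways(0) = 1 + 1 = 2
ways(3) = ways(2) + ways(1) = 2 + 1 = 3
ways(4) = ways(3) + ways(2) = 3 + 2 = 5
ways(5) = ways(4) + ways(3) = 5 + 3 = 8
ways(6) = ways(5) + ways(4) = 8 + 5 = 13
ways(7) = ways(6) + ways(5) = 13 + 8 = 21
ways(8) = ways(7) + ways(6) = 21 + 13 = 34

34


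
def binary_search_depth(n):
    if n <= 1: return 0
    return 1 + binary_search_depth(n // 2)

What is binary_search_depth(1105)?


1105 / 2 = 552
552 / 2 = 276
276 / 2 = 138
138 / 2 = 69
69 / 2 = 34
34 / 2 = 17
17 / 2 = 8
8 / 2 = 4
4 / 2 = 2
2 / 2 = 1
Reached 1 after 10 halvings

10


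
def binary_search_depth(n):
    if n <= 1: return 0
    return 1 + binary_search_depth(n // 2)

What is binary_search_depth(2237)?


2237 / 2 = 1118
1118 / 2 = 559
559 / 2 = 279
279 / 2 = 139
139 / 2 = 69
69 / 2 = 34
34 / 2 = 17
17 / 2 = 8
8 / 2 = 4
4 / 2 = 2
2 / 2 = 1
Reached 1 after 11 halvings

11


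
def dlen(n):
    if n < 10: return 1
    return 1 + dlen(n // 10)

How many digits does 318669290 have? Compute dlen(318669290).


dlen(318669290) = 1 + dlen(31866929)
dlen(31866929) = 1 + dlen(3186692)
dlen(3186692) = 1 + dlen(318669)
dlen(318669) = 1 + dlen(31866)
dlen(31866) = 1 + dlen(3186)
dlen(3186) = 1 + dlen(318)
dlen(318) = 1 + dlen(31)
dlen(31) = 1 + dlen(3)
dlen(3) = 1  (base case: 3 < 10)
Unwinding: 1 + 1 + 1 + 1 + 1 + 1 + 1 + 1 + 1 = 9

9


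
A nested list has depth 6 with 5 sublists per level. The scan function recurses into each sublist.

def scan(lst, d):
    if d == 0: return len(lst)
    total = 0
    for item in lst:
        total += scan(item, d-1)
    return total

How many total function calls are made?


At depth 0 (root): 1 call
At depth 1: each of 1 parents calls scan on 5 children = 5 calls
At depth 2: each of 5 parents calls scan on 5 children = 25 calls
At depth 3: each of 25 parents calls scan on 5 children = 125 calls
At depth 4: each of 125 parents calls scan on 5 children = 625 calls
At depth 5: each of 625 parents calls scan on 5 children = 3125 calls
At depth 6: each of 3125 parents calls scan on 5 children = 15625 calls
Total: 1 + 5 + 25 + 125 + 625 + 3125 + 15625 = 19531

19531


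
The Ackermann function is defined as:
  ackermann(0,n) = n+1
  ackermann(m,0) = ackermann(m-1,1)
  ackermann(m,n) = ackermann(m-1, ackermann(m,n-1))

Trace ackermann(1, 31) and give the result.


ackermann(1, 31) = ackermann(0, ackermann(1, 30))
  ackermann(1, 30) = ackermann(0, ackermann(1, 29))
    ackermann(1, 29) = ackermann(0, ackermann(1, 28))
      ackermann(1, 28) = ackermann(0, ackermann(1, 27))
        ackermann(1, 27) = ackermann(0, ackermann(1, 26))
          ackermann(1, 26) = ackermann(0, ackermann(1, 25))
          ackermann(1, 25) = ackermann(0, ackermann(1, 24))
          ackermann(1, 24) = ackermann(0, ackermann(1, 23))
          ackermann(1, 23) = ackermann(0, ackermann(1, 22))
          ackermann(1, 22) = ackermann(0, ackermann(1, 21))
          ackermann(1, 21) = ackermann(0, ackermann(1, 20))
          ackermann(1, 20) = ackermann(0, ackermann(1, 19))
          ackermann(1, 19) = ackermann(0, ackermann(1, 18))
          ackermann(1, 18) = ackermann(0, ackermann(1, 17))
          ackermann(1, 17) = ackermann(0, ackermann(1, 16))
          ackermann(1, 16) = ackermann(0, ackermann(1, 15))
          ackermann(1, 15) = ackermann(0, ackermann(1, 14))
          ackermann(1, 14) = ackermann(0, ackermann(1, 13))
          ackermann(1, 13) = ackermann(0, ackermann(1, 12))
          ackermann(1, 12) = ackermann(0, ackermann(1, 11))
          ackermann(1, 11) = ackermann(0, ackermann(1, 10))
          ackermann(1, 10) = ackermann(0, ackermann(1, 9))
          ackermann(1, 9) = ackermann(0, ackermann(1, 8))
          ackermann(1, 8) = ackermann(0, ackermann(1, 7))
          ackermann(1, 7) = ackermann(0, ackermann(1, 6))
... (trace truncated)
Result: ackermann(1, 31) = 33

33


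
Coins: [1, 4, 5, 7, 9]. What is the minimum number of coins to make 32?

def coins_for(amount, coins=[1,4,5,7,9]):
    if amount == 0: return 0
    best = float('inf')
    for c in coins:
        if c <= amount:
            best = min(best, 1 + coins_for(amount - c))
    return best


Building up with DP:
coins_for(0) = 0
coins_for(1) = min(1+coins_for(0)=1+0=1) = 1
coins_for(2) = min(1+coins_for(1)=1+1=2) = 2
coins_for(3) = min(1+coins_for(2)=1+2=3) = 3
coins_for(4) = min(1+coins_for(3)=1+3=4, 1+coins_for(0)=1+0=1) = 1
coins_for(5) = min(1+coins_for(4)=1+1=2, 1+coins_for(1)=1+1=2, 1+coins_for(0)=1+0=1) = 1
coins_for(6) = min(1+coins_for(5)=1+1=2, 1+coins_for(2)=1+2=3, 1+coins_for(1)=1+1=2) = 2
coins_for(7) = min(1+coins_for(6)=1+2=3, 1+coins_for(3)=1+3=4, 1+coins_for(2)=1+2=3, 1+coins_for(0)=1+0=1) = 1
coins_for(8) = min(1+coins_for(7)=1+1=2, 1+coins_for(4)=1+1=2, 1+coins_for(3)=1+3=4, 1+coins_for(1)=1+1=2) = 2
coins_for(9) = min(1+coins_for(8)=1+2=3, 1+coins_for(5)=1+1=2, 1+coins_for(4)=1+1=2, 1+coins_for(2)=1+2=3, 1+coins_for(0)=1+0=1) = 1
coins_for(10) = min(1+coins_for(9)=1+1=2, 1+coins_for(6)=1+2=3, 1+coins_for(5)=1+1=2, 1+coins_for(3)=1+3=4, 1+coins_for(1)=1+1=2) = 2
coins_for(11) = min(1+coins_for(10)=1+2=3, 1+coins_for(7)=1+1=2, 1+coins_for(6)=1+2=3, 1+coins_for(4)=1+1=2, 1+coins_for(2)=1+2=3) = 2
coins_for(12) = min(1+coins_for(11)=1+2=3, 1+coins_for(8)=1+2=3, 1+coins_for(7)=1+1=2, 1+coins_for(5)=1+1=2, 1+coins_for(3)=1+3=4) = 2
coins_for(13) = min(1+coins_for(12)=1+2=3, 1+coins_for(9)=1+1=2, 1+coins_for(8)=1+2=3, 1+coins_for(6)=1+2=3, 1+coins_for(4)=1+1=2) = 2
coins_for(14) = min(1+coins_for(13)=1+2=3, 1+coins_for(10)=1+2=3, 1+coins_for(9)=1+1=2, 1+coins_for(7)=1+1=2, 1+coins_for(5)=1+1=2) = 2
coins_for(15) = min(1+coins_for(14)=1+2=3, 1+coins_for(11)=1+2=3, 1+coins_for(10)=1+2=3, 1+coins_for(8)=1+2=3, 1+coins_for(6)=1+2=3) = 3
coins_for(16) = min(1+coins_for(15)=1+3=4, 1+coins_for(12)=1+2=3, 1+coins_for(11)=1+2=3, 1+coins_for(9)=1+1=2, 1+coins_for(7)=1+1=2) = 2
coins_for(17) = min(1+coins_for(16)=1+2=3, 1+coins_for(13)=1+2=3, 1+coins_for(12)=1+2=3, 1+coins_for(10)=1+2=3, 1+coins_for(8)=1+2=3) = 3
coins_for(18) = min(1+coins_for(17)=1+3=4, 1+coins_for(14)=1+2=3, 1+coins_for(13)=1+2=3, 1+coins_for(11)=1+2=3, 1+coins_for(9)=1+1=2) = 2
coins_for(19) = min(1+coins_for(18)=1+2=3, 1+coins_for(15)=1+3=4, 1+coins_for(14)=1+2=3, 1+coins_for(12)=1+2=3, 1+coins_for(10)=1+2=3) = 3
coins_for(20) = min(1+coins_for(19)=1+3=4, 1+coins_for(16)=1+2=3, 1+coins_for(15)=1+3=4, 1+coins_for(13)=1+2=3, 1+coins_for(11)=1+2=3) = 3
coins_for(21) = min(1+coins_for(20)=1+3=4, 1+coins_for(17)=1+3=4, 1+coins_for(16)=1+2=3, 1+coins_for(14)=1+2=3, 1+coins_for(12)=1+2=3) = 3
coins_for(22) = min(1+coins_for(21)=1+3=4, 1+coins_for(18)=1+2=3, 1+coins_for(17)=1+3=4, 1+coins_for(15)=1+3=4, 1+coins_for(13)=1+2=3) = 3
coins_for(23) = min(1+coins_for(22)=1+3=4, 1+coins_for(19)=1+3=4, 1+coins_for(18)=1+2=3, 1+coins_for(16)=1+2=3, 1+coins_for(14)=1+2=3) = 3
coins_for(24) = min(1+coins_for(23)=1+3=4, 1+coins_for(20)=1+3=4, 1+coins_for(19)=1+3=4, 1+coins_for(17)=1+3=4, 1+coins_for(15)=1+3=4) = 4
coins_for(25) = min(1+coins_for(24)=1+4=5, 1+coins_for(21)=1+3=4, 1+coins_for(20)=1+3=4, 1+coins_for(18)=1+2=3, 1+coins_for(16)=1+2=3) = 3
coins_for(26) = min(1+coins_for(25)=1+3=4, 1+coins_for(22)=1+3=4, 1+coins_for(21)=1+3=4, 1+coins_for(19)=1+3=4, 1+coins_for(17)=1+3=4) = 4
coins_for(27) = min(1+coins_for(26)=1+4=5, 1+coins_for(23)=1+3=4, 1+coins_for(22)=1+3=4, 1+coins_for(20)=1+3=4, 1+coins_for(18)=1+2=3) = 3
coins_for(28) = min(1+coins_for(27)=1+3=4, 1+coins_for(24)=1+4=5, 1+coins_for(23)=1+3=4, 1+coins_for(21)=1+3=4, 1+coins_for(19)=1+3=4) = 4
coins_for(29) = min(1+coins_for(28)=1+4=5, 1+coins_for(25)=1+3=4, 1+coins_for(24)=1+4=5, 1+coins_for(22)=1+3=4, 1+coins_for(20)=1+3=4) = 4
coins_for(30) = min(1+coins_for(29)=1+4=5, 1+coins_for(26)=1+4=5, 1+coins_for(25)=1+3=4, 1+coins_for(23)=1+3=4, 1+coins_for(21)=1+3=4) = 4
coins_for(31) = min(1+coins_for(30)=1+4=5, 1+coins_for(27)=1+3=4, 1+coins_for(26)=1+4=5, 1+coins_for(24)=1+4=5, 1+coins_for(22)=1+3=4) = 4
coins_for(32) = min(1+coins_for(31)=1+4=5, 1+coins_for(28)=1+4=5, 1+coins_for(27)=1+3=4, 1+coins_for(25)=1+3=4, 1+coins_for(23)=1+3=4) = 4

4
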